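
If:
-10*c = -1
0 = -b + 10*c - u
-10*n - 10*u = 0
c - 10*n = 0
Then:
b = 101/100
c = 1/10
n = 1/100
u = -1/100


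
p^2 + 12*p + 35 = (p + 5)*(p + 7)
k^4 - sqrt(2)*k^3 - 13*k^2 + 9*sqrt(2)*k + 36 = (k - 3)*(k + 3)*(k - 2*sqrt(2))*(k + sqrt(2))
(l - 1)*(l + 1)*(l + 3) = l^3 + 3*l^2 - l - 3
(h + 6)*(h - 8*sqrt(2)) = h^2 - 8*sqrt(2)*h + 6*h - 48*sqrt(2)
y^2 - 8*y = y*(y - 8)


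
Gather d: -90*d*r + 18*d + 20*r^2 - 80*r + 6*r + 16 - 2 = d*(18 - 90*r) + 20*r^2 - 74*r + 14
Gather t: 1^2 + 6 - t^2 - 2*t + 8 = -t^2 - 2*t + 15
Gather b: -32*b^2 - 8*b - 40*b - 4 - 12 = -32*b^2 - 48*b - 16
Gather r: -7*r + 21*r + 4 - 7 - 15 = 14*r - 18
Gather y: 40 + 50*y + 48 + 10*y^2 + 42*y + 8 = 10*y^2 + 92*y + 96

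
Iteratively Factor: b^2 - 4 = (b + 2)*(b - 2)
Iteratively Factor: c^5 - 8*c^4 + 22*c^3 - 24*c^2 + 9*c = (c)*(c^4 - 8*c^3 + 22*c^2 - 24*c + 9) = c*(c - 3)*(c^3 - 5*c^2 + 7*c - 3) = c*(c - 3)^2*(c^2 - 2*c + 1) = c*(c - 3)^2*(c - 1)*(c - 1)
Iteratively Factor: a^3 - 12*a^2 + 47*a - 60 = (a - 3)*(a^2 - 9*a + 20) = (a - 4)*(a - 3)*(a - 5)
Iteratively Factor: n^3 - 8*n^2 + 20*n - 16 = (n - 4)*(n^2 - 4*n + 4) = (n - 4)*(n - 2)*(n - 2)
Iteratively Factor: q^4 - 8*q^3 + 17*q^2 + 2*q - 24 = (q + 1)*(q^3 - 9*q^2 + 26*q - 24) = (q - 2)*(q + 1)*(q^2 - 7*q + 12) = (q - 4)*(q - 2)*(q + 1)*(q - 3)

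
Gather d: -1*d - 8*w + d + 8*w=0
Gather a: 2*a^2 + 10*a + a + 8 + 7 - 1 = 2*a^2 + 11*a + 14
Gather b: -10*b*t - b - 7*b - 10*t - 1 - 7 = b*(-10*t - 8) - 10*t - 8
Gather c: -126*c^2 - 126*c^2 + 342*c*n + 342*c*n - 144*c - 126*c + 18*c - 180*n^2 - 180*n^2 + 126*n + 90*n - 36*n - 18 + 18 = -252*c^2 + c*(684*n - 252) - 360*n^2 + 180*n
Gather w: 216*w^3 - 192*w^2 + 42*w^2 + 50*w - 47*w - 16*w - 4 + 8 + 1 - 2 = 216*w^3 - 150*w^2 - 13*w + 3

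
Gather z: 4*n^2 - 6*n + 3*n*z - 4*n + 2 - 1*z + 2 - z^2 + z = 4*n^2 + 3*n*z - 10*n - z^2 + 4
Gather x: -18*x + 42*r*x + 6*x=x*(42*r - 12)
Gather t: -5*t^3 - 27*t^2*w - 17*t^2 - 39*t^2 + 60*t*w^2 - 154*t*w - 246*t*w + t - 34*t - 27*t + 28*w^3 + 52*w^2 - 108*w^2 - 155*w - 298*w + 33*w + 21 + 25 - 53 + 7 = -5*t^3 + t^2*(-27*w - 56) + t*(60*w^2 - 400*w - 60) + 28*w^3 - 56*w^2 - 420*w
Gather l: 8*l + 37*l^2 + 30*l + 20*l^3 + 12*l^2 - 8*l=20*l^3 + 49*l^2 + 30*l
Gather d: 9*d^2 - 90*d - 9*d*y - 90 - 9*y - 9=9*d^2 + d*(-9*y - 90) - 9*y - 99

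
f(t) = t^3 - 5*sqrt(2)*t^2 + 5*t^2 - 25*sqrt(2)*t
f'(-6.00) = 97.50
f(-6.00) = -78.43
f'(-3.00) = 4.07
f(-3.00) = 60.43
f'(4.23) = 0.80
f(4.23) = -110.92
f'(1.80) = -33.09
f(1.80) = -64.52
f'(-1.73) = -19.21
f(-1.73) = 49.79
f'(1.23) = -35.91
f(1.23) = -44.76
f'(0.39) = -36.51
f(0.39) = -14.04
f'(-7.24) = 151.89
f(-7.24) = -232.09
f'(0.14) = -35.88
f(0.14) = -4.99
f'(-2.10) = -13.43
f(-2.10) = 55.85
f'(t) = 3*t^2 - 10*sqrt(2)*t + 10*t - 25*sqrt(2)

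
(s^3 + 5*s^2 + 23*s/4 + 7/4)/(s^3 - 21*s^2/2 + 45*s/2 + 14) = (2*s^2 + 9*s + 7)/(2*(s^2 - 11*s + 28))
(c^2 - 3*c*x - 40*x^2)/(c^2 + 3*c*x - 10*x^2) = (-c + 8*x)/(-c + 2*x)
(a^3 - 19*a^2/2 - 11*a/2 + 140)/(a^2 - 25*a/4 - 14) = 2*(2*a^2 - 3*a - 35)/(4*a + 7)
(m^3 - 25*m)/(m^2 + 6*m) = (m^2 - 25)/(m + 6)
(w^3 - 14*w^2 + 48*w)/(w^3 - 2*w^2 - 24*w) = (w - 8)/(w + 4)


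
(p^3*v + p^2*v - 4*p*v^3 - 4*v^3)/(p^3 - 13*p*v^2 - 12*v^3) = v*(-p^3 - p^2 + 4*p*v^2 + 4*v^2)/(-p^3 + 13*p*v^2 + 12*v^3)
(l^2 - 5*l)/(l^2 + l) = (l - 5)/(l + 1)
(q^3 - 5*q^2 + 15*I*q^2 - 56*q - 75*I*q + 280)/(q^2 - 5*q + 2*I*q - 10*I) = (q^2 + 15*I*q - 56)/(q + 2*I)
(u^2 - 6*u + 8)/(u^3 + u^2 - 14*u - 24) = (u - 2)/(u^2 + 5*u + 6)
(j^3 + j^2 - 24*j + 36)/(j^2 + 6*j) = j - 5 + 6/j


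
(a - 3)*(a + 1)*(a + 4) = a^3 + 2*a^2 - 11*a - 12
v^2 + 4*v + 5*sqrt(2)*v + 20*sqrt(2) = (v + 4)*(v + 5*sqrt(2))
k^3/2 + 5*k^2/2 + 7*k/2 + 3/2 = (k/2 + 1/2)*(k + 1)*(k + 3)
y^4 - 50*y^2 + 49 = (y - 7)*(y - 1)*(y + 1)*(y + 7)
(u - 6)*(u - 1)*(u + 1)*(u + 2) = u^4 - 4*u^3 - 13*u^2 + 4*u + 12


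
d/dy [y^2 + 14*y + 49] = 2*y + 14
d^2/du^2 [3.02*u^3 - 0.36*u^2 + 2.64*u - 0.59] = 18.12*u - 0.72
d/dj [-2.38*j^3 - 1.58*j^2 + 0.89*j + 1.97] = -7.14*j^2 - 3.16*j + 0.89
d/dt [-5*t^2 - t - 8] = -10*t - 1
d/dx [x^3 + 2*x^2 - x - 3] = 3*x^2 + 4*x - 1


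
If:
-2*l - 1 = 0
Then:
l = -1/2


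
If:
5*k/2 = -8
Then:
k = -16/5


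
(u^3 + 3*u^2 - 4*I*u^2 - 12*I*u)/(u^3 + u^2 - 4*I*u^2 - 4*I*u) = (u + 3)/(u + 1)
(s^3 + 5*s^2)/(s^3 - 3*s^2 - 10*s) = s*(s + 5)/(s^2 - 3*s - 10)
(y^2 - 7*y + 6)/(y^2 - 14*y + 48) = (y - 1)/(y - 8)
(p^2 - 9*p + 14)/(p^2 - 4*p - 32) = (-p^2 + 9*p - 14)/(-p^2 + 4*p + 32)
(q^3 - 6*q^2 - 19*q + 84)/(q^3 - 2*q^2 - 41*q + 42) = (q^2 + q - 12)/(q^2 + 5*q - 6)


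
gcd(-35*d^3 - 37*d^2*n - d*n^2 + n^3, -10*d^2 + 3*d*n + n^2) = 5*d + n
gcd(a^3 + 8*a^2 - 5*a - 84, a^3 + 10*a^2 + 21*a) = a + 7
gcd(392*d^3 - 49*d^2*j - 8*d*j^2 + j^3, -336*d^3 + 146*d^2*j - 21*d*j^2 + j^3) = 56*d^2 - 15*d*j + j^2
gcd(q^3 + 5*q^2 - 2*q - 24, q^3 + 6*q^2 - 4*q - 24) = q - 2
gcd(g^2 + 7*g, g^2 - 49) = g + 7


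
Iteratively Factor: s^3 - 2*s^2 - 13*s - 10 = (s + 2)*(s^2 - 4*s - 5) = (s + 1)*(s + 2)*(s - 5)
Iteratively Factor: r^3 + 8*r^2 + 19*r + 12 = (r + 1)*(r^2 + 7*r + 12) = (r + 1)*(r + 3)*(r + 4)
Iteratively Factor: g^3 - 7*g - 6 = (g - 3)*(g^2 + 3*g + 2) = (g - 3)*(g + 1)*(g + 2)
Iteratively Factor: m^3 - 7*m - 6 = (m + 1)*(m^2 - m - 6) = (m - 3)*(m + 1)*(m + 2)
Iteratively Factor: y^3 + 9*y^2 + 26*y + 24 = (y + 4)*(y^2 + 5*y + 6) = (y + 2)*(y + 4)*(y + 3)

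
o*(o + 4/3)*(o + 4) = o^3 + 16*o^2/3 + 16*o/3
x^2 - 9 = (x - 3)*(x + 3)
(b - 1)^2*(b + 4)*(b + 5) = b^4 + 7*b^3 + 3*b^2 - 31*b + 20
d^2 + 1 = (d - I)*(d + I)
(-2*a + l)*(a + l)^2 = -2*a^3 - 3*a^2*l + l^3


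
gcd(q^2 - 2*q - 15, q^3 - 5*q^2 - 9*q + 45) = q^2 - 2*q - 15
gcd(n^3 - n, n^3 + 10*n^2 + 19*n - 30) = n - 1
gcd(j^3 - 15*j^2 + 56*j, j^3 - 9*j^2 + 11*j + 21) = j - 7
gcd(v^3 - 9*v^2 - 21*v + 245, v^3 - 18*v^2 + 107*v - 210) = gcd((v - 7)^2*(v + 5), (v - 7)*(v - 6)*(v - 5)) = v - 7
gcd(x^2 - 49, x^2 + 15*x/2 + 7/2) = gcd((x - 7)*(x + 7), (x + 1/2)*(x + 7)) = x + 7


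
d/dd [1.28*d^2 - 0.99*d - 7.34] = 2.56*d - 0.99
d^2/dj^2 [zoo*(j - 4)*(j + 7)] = nan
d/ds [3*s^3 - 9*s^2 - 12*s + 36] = 9*s^2 - 18*s - 12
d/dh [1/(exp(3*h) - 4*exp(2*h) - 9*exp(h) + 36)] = (-3*exp(2*h) + 8*exp(h) + 9)*exp(h)/(exp(3*h) - 4*exp(2*h) - 9*exp(h) + 36)^2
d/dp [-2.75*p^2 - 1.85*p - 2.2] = -5.5*p - 1.85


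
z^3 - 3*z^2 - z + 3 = (z - 3)*(z - 1)*(z + 1)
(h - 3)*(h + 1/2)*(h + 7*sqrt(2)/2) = h^3 - 5*h^2/2 + 7*sqrt(2)*h^2/2 - 35*sqrt(2)*h/4 - 3*h/2 - 21*sqrt(2)/4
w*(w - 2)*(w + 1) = w^3 - w^2 - 2*w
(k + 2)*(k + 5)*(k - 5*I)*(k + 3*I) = k^4 + 7*k^3 - 2*I*k^3 + 25*k^2 - 14*I*k^2 + 105*k - 20*I*k + 150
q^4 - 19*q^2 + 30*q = q*(q - 3)*(q - 2)*(q + 5)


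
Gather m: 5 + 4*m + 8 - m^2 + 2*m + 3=-m^2 + 6*m + 16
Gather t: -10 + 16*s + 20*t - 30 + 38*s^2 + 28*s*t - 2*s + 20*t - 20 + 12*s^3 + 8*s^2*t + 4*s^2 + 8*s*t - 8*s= 12*s^3 + 42*s^2 + 6*s + t*(8*s^2 + 36*s + 40) - 60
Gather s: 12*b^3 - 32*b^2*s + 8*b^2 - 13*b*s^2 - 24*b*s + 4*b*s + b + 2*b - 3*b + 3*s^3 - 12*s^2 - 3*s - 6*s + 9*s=12*b^3 + 8*b^2 + 3*s^3 + s^2*(-13*b - 12) + s*(-32*b^2 - 20*b)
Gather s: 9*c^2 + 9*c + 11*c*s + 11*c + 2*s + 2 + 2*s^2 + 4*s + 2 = 9*c^2 + 20*c + 2*s^2 + s*(11*c + 6) + 4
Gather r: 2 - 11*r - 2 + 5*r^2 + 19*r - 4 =5*r^2 + 8*r - 4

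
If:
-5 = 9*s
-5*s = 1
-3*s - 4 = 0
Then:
No Solution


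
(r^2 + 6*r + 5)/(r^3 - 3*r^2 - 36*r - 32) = (r + 5)/(r^2 - 4*r - 32)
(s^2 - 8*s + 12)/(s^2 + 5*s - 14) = (s - 6)/(s + 7)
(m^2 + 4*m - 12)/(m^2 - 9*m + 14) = (m + 6)/(m - 7)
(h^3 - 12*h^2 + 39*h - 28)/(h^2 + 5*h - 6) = (h^2 - 11*h + 28)/(h + 6)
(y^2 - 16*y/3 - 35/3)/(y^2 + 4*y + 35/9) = 3*(y - 7)/(3*y + 7)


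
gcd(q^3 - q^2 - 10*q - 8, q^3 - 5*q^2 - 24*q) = 1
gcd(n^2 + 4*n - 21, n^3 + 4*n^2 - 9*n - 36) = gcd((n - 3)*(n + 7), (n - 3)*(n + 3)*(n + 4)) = n - 3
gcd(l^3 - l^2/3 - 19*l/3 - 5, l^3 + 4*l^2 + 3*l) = l + 1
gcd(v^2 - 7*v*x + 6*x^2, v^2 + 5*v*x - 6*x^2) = -v + x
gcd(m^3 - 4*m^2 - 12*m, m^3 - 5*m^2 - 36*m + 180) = m - 6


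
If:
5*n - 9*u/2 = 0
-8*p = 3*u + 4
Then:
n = 9*u/10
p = -3*u/8 - 1/2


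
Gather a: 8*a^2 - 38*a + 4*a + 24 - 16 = 8*a^2 - 34*a + 8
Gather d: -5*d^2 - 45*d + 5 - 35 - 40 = -5*d^2 - 45*d - 70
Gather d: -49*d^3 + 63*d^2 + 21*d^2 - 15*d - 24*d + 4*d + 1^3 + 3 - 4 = -49*d^3 + 84*d^2 - 35*d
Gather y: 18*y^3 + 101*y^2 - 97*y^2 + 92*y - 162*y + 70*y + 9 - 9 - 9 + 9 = 18*y^3 + 4*y^2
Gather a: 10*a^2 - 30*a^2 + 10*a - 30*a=-20*a^2 - 20*a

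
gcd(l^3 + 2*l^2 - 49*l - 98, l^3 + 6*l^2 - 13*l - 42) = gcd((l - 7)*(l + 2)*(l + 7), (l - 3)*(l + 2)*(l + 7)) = l^2 + 9*l + 14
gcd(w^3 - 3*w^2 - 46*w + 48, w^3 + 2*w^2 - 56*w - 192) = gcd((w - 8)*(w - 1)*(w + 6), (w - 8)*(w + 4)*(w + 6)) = w^2 - 2*w - 48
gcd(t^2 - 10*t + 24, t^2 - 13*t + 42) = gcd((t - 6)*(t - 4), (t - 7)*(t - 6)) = t - 6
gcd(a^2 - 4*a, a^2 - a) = a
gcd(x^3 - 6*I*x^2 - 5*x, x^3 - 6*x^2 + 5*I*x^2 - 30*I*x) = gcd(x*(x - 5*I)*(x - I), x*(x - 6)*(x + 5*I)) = x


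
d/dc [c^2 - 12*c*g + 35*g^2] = 2*c - 12*g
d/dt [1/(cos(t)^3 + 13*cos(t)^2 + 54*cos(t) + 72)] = (3*cos(t)^2 + 26*cos(t) + 54)*sin(t)/(cos(t)^3 + 13*cos(t)^2 + 54*cos(t) + 72)^2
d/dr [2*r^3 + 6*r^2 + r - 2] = 6*r^2 + 12*r + 1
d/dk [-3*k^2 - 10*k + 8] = -6*k - 10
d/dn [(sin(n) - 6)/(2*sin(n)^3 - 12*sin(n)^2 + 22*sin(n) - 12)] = (-sin(n)^3 + 12*sin(n)^2 - 36*sin(n) + 30)*cos(n)/((sin(n) - 3)^2*(sin(n) - 2)^2*(sin(n) - 1)^2)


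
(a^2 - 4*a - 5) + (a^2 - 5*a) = 2*a^2 - 9*a - 5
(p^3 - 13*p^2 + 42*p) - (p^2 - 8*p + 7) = p^3 - 14*p^2 + 50*p - 7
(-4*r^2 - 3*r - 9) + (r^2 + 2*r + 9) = -3*r^2 - r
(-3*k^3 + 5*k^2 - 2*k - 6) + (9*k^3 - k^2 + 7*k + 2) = 6*k^3 + 4*k^2 + 5*k - 4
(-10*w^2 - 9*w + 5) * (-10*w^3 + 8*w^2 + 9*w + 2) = 100*w^5 + 10*w^4 - 212*w^3 - 61*w^2 + 27*w + 10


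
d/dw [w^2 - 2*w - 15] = 2*w - 2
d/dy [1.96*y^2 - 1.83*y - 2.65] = 3.92*y - 1.83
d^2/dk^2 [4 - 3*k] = 0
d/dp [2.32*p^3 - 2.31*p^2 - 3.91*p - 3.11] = 6.96*p^2 - 4.62*p - 3.91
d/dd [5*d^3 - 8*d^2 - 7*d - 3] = 15*d^2 - 16*d - 7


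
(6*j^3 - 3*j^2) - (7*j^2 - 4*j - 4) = 6*j^3 - 10*j^2 + 4*j + 4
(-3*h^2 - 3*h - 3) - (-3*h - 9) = 6 - 3*h^2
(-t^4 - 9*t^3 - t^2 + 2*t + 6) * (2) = -2*t^4 - 18*t^3 - 2*t^2 + 4*t + 12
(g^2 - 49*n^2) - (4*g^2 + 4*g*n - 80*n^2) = -3*g^2 - 4*g*n + 31*n^2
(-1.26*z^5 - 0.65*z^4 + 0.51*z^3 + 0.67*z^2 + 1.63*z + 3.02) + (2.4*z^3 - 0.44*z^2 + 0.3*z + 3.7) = -1.26*z^5 - 0.65*z^4 + 2.91*z^3 + 0.23*z^2 + 1.93*z + 6.72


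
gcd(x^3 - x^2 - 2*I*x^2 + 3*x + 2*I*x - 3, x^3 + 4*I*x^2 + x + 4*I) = x + I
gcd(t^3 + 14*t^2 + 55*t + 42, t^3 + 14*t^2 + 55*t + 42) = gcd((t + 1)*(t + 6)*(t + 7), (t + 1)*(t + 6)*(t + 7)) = t^3 + 14*t^2 + 55*t + 42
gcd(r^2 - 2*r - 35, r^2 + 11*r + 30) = r + 5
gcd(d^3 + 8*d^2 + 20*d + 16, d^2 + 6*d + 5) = 1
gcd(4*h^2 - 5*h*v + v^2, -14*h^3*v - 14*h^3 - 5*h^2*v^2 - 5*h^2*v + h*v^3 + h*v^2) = 1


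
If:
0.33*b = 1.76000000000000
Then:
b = 5.33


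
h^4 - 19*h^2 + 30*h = h*(h - 3)*(h - 2)*(h + 5)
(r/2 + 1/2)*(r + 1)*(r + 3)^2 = r^4/2 + 4*r^3 + 11*r^2 + 12*r + 9/2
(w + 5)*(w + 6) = w^2 + 11*w + 30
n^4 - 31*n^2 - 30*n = n*(n - 6)*(n + 1)*(n + 5)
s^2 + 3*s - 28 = (s - 4)*(s + 7)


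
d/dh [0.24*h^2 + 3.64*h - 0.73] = 0.48*h + 3.64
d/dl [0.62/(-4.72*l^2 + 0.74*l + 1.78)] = (5.8528*l - 0.4588)/(-4.72*l^2 + 0.74*l + 1.78)^2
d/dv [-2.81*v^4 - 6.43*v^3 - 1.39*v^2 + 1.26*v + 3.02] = -11.24*v^3 - 19.29*v^2 - 2.78*v + 1.26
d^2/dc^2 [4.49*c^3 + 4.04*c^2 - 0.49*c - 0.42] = 26.94*c + 8.08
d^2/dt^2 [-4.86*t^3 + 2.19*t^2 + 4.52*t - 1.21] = 4.38 - 29.16*t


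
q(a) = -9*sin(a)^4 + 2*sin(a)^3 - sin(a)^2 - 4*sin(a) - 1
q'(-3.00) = 3.46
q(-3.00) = -0.46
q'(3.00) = 4.22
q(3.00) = -1.58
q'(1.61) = 1.41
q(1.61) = -12.97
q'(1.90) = 10.03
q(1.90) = -11.20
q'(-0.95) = 12.20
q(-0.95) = -3.42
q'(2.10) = 12.32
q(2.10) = -8.91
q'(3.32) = 3.20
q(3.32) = -0.34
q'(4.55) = -6.21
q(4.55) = -8.48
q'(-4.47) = 7.97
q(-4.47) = -11.99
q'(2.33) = 11.04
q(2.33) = -6.16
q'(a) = -36*sin(a)^3*cos(a) + 6*sin(a)^2*cos(a) - 2*sin(a)*cos(a) - 4*cos(a)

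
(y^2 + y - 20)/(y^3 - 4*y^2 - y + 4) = (y + 5)/(y^2 - 1)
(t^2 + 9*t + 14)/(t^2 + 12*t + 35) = (t + 2)/(t + 5)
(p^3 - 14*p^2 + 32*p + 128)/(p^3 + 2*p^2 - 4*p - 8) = (p^2 - 16*p + 64)/(p^2 - 4)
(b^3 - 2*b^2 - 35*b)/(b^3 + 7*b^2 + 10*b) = (b - 7)/(b + 2)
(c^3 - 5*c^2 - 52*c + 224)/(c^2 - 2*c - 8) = (c^2 - c - 56)/(c + 2)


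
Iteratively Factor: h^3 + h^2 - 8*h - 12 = (h + 2)*(h^2 - h - 6) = (h - 3)*(h + 2)*(h + 2)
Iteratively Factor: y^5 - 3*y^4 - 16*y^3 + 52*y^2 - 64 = (y - 2)*(y^4 - y^3 - 18*y^2 + 16*y + 32) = (y - 2)^2*(y^3 + y^2 - 16*y - 16) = (y - 2)^2*(y + 4)*(y^2 - 3*y - 4) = (y - 2)^2*(y + 1)*(y + 4)*(y - 4)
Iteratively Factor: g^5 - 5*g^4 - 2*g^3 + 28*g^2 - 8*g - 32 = (g - 4)*(g^4 - g^3 - 6*g^2 + 4*g + 8) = (g - 4)*(g - 2)*(g^3 + g^2 - 4*g - 4) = (g - 4)*(g - 2)*(g + 1)*(g^2 - 4) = (g - 4)*(g - 2)^2*(g + 1)*(g + 2)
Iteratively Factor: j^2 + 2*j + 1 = (j + 1)*(j + 1)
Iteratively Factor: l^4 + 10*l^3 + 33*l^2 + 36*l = (l + 4)*(l^3 + 6*l^2 + 9*l) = l*(l + 4)*(l^2 + 6*l + 9) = l*(l + 3)*(l + 4)*(l + 3)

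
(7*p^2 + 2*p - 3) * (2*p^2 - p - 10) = 14*p^4 - 3*p^3 - 78*p^2 - 17*p + 30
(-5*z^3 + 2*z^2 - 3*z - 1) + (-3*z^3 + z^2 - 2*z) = -8*z^3 + 3*z^2 - 5*z - 1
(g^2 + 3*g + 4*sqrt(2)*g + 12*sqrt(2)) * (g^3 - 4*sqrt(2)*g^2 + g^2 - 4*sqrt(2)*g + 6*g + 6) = g^5 + 4*g^4 - 23*g^3 - 104*g^2 + 24*sqrt(2)*g^2 - 78*g + 96*sqrt(2)*g + 72*sqrt(2)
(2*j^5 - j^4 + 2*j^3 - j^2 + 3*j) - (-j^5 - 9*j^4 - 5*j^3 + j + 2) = 3*j^5 + 8*j^4 + 7*j^3 - j^2 + 2*j - 2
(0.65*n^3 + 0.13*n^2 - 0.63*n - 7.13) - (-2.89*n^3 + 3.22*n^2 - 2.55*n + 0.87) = 3.54*n^3 - 3.09*n^2 + 1.92*n - 8.0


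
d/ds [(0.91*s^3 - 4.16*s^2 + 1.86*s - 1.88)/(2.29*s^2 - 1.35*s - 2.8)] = (2.0839*s^4 - 2.457*s^3 - 6.2874*s^2 + 31.9064*s - 7.746)/(5.2441*s^4 - 6.183*s^3 - 11.0015*s^2 + 7.56*s + 7.84)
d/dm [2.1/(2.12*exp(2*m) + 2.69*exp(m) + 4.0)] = (-8.904*exp(m) - 5.649)*exp(m)/(2.12*exp(2*m) + 2.69*exp(m) + 4.0)^2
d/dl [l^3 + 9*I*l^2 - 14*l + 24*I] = 3*l^2 + 18*I*l - 14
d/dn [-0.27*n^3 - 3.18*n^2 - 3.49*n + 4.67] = -0.81*n^2 - 6.36*n - 3.49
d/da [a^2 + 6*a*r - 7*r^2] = 2*a + 6*r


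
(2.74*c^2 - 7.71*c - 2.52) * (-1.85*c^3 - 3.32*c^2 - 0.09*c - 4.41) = -5.069*c^5 + 5.1667*c^4 + 30.0126*c^3 - 3.0231*c^2 + 34.2279*c + 11.1132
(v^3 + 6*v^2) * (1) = v^3 + 6*v^2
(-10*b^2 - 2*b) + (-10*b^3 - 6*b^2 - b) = -10*b^3 - 16*b^2 - 3*b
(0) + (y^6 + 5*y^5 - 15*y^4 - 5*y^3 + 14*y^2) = y^6 + 5*y^5 - 15*y^4 - 5*y^3 + 14*y^2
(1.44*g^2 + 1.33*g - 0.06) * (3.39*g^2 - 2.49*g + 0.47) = 4.8816*g^4 + 0.9231*g^3 - 2.8383*g^2 + 0.7745*g - 0.0282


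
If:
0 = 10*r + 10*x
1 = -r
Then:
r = -1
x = 1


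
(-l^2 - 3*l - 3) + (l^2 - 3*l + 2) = -6*l - 1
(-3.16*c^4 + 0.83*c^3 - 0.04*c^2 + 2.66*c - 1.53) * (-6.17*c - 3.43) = 19.4972*c^5 + 5.7177*c^4 - 2.6001*c^3 - 16.275*c^2 + 0.316299999999998*c + 5.2479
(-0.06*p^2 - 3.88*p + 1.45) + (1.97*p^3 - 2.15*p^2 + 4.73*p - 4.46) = 1.97*p^3 - 2.21*p^2 + 0.850000000000001*p - 3.01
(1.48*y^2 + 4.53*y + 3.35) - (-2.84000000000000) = 1.48*y^2 + 4.53*y + 6.19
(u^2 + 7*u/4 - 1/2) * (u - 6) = u^3 - 17*u^2/4 - 11*u + 3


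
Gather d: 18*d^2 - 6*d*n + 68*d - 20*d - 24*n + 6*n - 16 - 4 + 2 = 18*d^2 + d*(48 - 6*n) - 18*n - 18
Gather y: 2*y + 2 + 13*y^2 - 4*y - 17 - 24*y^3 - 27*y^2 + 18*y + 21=-24*y^3 - 14*y^2 + 16*y + 6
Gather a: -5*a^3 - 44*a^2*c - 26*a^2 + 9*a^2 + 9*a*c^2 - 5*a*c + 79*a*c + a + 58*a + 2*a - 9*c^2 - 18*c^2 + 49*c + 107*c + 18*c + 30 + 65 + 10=-5*a^3 + a^2*(-44*c - 17) + a*(9*c^2 + 74*c + 61) - 27*c^2 + 174*c + 105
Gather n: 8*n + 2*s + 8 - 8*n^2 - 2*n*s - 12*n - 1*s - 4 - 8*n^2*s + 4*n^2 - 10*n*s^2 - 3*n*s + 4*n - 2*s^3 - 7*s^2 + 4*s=n^2*(-8*s - 4) + n*(-10*s^2 - 5*s) - 2*s^3 - 7*s^2 + 5*s + 4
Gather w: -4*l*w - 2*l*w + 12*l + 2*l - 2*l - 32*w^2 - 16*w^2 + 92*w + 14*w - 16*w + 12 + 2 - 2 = 12*l - 48*w^2 + w*(90 - 6*l) + 12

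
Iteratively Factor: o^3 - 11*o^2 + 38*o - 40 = (o - 2)*(o^2 - 9*o + 20) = (o - 5)*(o - 2)*(o - 4)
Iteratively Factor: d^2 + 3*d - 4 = (d - 1)*(d + 4)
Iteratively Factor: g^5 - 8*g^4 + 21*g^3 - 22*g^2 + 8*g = (g - 1)*(g^4 - 7*g^3 + 14*g^2 - 8*g) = (g - 2)*(g - 1)*(g^3 - 5*g^2 + 4*g) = g*(g - 2)*(g - 1)*(g^2 - 5*g + 4) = g*(g - 2)*(g - 1)^2*(g - 4)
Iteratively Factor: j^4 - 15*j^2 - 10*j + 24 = (j - 4)*(j^3 + 4*j^2 + j - 6) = (j - 4)*(j + 2)*(j^2 + 2*j - 3) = (j - 4)*(j + 2)*(j + 3)*(j - 1)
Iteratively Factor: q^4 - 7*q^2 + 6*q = (q - 1)*(q^3 + q^2 - 6*q) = (q - 2)*(q - 1)*(q^2 + 3*q) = (q - 2)*(q - 1)*(q + 3)*(q)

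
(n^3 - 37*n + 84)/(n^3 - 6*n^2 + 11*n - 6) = (n^2 + 3*n - 28)/(n^2 - 3*n + 2)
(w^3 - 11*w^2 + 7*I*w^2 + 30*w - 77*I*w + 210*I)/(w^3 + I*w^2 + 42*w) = (w^2 - 11*w + 30)/(w*(w - 6*I))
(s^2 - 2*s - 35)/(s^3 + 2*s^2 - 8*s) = (s^2 - 2*s - 35)/(s*(s^2 + 2*s - 8))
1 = 1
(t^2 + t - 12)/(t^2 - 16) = (t - 3)/(t - 4)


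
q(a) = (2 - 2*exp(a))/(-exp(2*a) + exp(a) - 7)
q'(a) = (2 - 2*exp(a))*(2*exp(2*a) - exp(a))/(-exp(2*a) + exp(a) - 7)^2 - 2*exp(a)/(-exp(2*a) + exp(a) - 7)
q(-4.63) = -0.28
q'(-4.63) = 0.00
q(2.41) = 0.17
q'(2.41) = -0.15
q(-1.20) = -0.21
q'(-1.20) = 0.09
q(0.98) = 0.29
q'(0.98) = 0.17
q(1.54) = 0.30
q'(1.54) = -0.10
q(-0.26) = -0.07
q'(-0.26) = 0.23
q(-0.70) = -0.15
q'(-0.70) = 0.15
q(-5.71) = -0.28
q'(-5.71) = 0.00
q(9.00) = 0.00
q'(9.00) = 0.00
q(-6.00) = -0.29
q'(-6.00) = 0.00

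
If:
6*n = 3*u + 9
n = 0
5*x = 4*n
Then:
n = 0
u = -3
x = 0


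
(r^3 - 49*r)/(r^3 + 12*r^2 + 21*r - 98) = r*(r - 7)/(r^2 + 5*r - 14)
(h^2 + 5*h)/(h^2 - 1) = h*(h + 5)/(h^2 - 1)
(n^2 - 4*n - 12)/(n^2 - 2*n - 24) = (n + 2)/(n + 4)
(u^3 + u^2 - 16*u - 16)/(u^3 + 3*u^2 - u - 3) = (u^2 - 16)/(u^2 + 2*u - 3)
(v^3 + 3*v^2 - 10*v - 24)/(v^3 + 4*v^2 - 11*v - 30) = (v + 4)/(v + 5)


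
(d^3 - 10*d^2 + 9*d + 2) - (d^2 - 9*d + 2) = d^3 - 11*d^2 + 18*d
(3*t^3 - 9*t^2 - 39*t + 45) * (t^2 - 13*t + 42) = 3*t^5 - 48*t^4 + 204*t^3 + 174*t^2 - 2223*t + 1890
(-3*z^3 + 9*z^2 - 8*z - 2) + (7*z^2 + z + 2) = -3*z^3 + 16*z^2 - 7*z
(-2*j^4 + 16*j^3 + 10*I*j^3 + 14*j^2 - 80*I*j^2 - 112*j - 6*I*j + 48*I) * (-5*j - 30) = 10*j^5 - 20*j^4 - 50*I*j^4 - 550*j^3 + 100*I*j^3 + 140*j^2 + 2430*I*j^2 + 3360*j - 60*I*j - 1440*I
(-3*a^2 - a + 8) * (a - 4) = -3*a^3 + 11*a^2 + 12*a - 32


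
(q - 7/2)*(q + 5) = q^2 + 3*q/2 - 35/2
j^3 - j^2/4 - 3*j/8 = j*(j - 3/4)*(j + 1/2)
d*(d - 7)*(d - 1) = d^3 - 8*d^2 + 7*d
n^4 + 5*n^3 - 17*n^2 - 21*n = n*(n - 3)*(n + 1)*(n + 7)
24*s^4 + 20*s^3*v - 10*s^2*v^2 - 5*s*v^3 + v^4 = (-6*s + v)*(-2*s + v)*(s + v)*(2*s + v)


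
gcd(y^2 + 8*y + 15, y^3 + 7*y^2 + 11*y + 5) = y + 5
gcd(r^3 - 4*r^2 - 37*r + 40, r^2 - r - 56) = r - 8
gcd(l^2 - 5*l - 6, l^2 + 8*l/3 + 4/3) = 1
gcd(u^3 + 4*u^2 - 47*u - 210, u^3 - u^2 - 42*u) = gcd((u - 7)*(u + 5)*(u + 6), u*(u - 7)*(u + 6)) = u^2 - u - 42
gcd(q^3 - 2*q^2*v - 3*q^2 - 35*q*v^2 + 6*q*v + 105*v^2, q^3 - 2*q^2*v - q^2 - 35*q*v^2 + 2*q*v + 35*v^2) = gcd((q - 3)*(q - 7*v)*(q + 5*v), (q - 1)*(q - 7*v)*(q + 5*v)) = q^2 - 2*q*v - 35*v^2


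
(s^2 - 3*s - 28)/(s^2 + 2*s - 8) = (s - 7)/(s - 2)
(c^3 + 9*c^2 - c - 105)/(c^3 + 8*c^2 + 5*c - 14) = (c^2 + 2*c - 15)/(c^2 + c - 2)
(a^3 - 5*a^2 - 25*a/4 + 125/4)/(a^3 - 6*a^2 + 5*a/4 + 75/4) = (2*a + 5)/(2*a + 3)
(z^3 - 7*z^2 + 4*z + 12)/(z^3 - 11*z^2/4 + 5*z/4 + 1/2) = 4*(z^2 - 5*z - 6)/(4*z^2 - 3*z - 1)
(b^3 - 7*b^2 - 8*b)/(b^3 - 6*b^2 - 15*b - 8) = b/(b + 1)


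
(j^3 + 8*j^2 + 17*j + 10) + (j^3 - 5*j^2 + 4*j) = 2*j^3 + 3*j^2 + 21*j + 10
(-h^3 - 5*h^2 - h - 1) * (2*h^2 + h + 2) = -2*h^5 - 11*h^4 - 9*h^3 - 13*h^2 - 3*h - 2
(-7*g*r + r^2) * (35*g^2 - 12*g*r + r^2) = -245*g^3*r + 119*g^2*r^2 - 19*g*r^3 + r^4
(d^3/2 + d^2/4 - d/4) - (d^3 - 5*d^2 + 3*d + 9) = -d^3/2 + 21*d^2/4 - 13*d/4 - 9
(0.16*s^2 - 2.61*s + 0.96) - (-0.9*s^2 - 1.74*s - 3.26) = 1.06*s^2 - 0.87*s + 4.22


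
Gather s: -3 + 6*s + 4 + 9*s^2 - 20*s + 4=9*s^2 - 14*s + 5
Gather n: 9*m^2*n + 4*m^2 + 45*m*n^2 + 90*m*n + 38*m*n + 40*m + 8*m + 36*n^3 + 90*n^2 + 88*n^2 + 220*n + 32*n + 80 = 4*m^2 + 48*m + 36*n^3 + n^2*(45*m + 178) + n*(9*m^2 + 128*m + 252) + 80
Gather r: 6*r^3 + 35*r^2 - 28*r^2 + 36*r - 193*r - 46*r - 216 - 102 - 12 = 6*r^3 + 7*r^2 - 203*r - 330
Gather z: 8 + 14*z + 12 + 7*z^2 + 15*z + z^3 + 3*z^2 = z^3 + 10*z^2 + 29*z + 20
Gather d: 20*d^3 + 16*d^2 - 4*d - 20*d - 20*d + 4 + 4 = 20*d^3 + 16*d^2 - 44*d + 8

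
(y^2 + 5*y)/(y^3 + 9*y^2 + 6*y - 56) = y*(y + 5)/(y^3 + 9*y^2 + 6*y - 56)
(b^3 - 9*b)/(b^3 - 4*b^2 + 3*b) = (b + 3)/(b - 1)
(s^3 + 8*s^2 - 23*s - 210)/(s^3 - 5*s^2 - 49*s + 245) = (s + 6)/(s - 7)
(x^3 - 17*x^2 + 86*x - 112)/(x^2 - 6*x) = (x^3 - 17*x^2 + 86*x - 112)/(x*(x - 6))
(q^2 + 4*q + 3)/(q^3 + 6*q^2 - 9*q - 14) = (q + 3)/(q^2 + 5*q - 14)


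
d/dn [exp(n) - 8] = exp(n)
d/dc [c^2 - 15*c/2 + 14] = 2*c - 15/2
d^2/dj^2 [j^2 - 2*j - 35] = 2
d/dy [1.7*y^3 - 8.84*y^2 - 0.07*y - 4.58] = 5.1*y^2 - 17.68*y - 0.07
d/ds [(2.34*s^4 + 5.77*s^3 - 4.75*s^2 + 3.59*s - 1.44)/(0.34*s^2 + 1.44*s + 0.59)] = (1.5912*s^5 + 12.0706*s^4 + 22.14*s^3 + 2.1523*s^2 - 4.6258*s + 4.1917)/(0.1156*s^4 + 0.9792*s^3 + 2.4748*s^2 + 1.6992*s + 0.3481)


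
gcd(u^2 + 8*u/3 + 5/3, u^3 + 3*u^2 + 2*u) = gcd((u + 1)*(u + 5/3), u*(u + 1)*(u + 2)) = u + 1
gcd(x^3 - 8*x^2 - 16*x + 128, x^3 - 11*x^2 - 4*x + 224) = x^2 - 4*x - 32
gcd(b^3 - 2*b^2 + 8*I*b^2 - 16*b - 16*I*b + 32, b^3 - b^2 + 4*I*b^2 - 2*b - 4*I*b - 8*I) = b^2 + b*(-2 + 4*I) - 8*I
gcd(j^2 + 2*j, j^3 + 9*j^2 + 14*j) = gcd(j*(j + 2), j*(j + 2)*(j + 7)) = j^2 + 2*j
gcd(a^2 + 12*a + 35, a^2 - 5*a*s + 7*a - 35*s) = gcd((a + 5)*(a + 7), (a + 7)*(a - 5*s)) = a + 7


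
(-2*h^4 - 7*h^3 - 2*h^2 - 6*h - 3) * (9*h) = -18*h^5 - 63*h^4 - 18*h^3 - 54*h^2 - 27*h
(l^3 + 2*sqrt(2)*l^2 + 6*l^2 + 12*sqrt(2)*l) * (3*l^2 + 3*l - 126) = 3*l^5 + 6*sqrt(2)*l^4 + 21*l^4 - 108*l^3 + 42*sqrt(2)*l^3 - 756*l^2 - 216*sqrt(2)*l^2 - 1512*sqrt(2)*l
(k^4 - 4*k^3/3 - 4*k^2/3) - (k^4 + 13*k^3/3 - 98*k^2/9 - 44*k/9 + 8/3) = -17*k^3/3 + 86*k^2/9 + 44*k/9 - 8/3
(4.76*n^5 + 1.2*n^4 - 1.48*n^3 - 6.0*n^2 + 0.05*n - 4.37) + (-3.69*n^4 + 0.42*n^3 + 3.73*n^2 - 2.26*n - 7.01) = 4.76*n^5 - 2.49*n^4 - 1.06*n^3 - 2.27*n^2 - 2.21*n - 11.38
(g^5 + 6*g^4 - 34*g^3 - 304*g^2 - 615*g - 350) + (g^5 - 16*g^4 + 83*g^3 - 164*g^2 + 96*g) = 2*g^5 - 10*g^4 + 49*g^3 - 468*g^2 - 519*g - 350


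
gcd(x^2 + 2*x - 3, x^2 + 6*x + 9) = x + 3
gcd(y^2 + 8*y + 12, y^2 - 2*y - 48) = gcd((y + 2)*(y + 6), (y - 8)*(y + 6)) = y + 6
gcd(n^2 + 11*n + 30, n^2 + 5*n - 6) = n + 6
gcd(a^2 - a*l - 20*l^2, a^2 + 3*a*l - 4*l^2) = a + 4*l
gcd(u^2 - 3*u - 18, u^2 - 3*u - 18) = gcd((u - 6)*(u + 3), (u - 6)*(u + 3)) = u^2 - 3*u - 18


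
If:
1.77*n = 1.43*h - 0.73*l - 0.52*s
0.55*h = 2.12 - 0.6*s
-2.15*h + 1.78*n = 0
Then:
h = 3.85454545454545 - 1.09090909090909*s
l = 0.345586074691816*s - 3.73796577441337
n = 4.65577119509704 - 1.31767109295199*s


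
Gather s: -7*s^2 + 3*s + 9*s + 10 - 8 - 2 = -7*s^2 + 12*s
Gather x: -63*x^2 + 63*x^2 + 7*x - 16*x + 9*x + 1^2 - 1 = 0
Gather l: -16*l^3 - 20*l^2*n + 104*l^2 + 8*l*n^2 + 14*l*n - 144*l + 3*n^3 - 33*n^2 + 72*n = -16*l^3 + l^2*(104 - 20*n) + l*(8*n^2 + 14*n - 144) + 3*n^3 - 33*n^2 + 72*n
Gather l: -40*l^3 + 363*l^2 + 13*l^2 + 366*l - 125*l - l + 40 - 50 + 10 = -40*l^3 + 376*l^2 + 240*l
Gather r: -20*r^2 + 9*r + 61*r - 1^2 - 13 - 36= -20*r^2 + 70*r - 50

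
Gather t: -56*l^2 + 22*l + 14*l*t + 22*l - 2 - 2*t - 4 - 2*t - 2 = -56*l^2 + 44*l + t*(14*l - 4) - 8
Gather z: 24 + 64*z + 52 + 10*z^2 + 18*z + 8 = 10*z^2 + 82*z + 84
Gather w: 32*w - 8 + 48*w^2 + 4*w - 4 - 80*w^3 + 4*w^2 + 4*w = -80*w^3 + 52*w^2 + 40*w - 12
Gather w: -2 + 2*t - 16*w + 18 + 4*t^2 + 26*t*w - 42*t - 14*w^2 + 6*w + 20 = 4*t^2 - 40*t - 14*w^2 + w*(26*t - 10) + 36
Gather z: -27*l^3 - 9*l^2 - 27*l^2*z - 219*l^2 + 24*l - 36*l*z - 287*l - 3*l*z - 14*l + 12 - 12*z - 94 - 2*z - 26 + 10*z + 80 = -27*l^3 - 228*l^2 - 277*l + z*(-27*l^2 - 39*l - 4) - 28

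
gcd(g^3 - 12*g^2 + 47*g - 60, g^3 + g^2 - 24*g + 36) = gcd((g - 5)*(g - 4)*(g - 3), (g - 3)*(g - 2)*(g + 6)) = g - 3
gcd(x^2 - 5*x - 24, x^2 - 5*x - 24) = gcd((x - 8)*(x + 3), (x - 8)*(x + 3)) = x^2 - 5*x - 24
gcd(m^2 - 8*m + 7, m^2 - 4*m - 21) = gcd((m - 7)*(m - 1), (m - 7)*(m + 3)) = m - 7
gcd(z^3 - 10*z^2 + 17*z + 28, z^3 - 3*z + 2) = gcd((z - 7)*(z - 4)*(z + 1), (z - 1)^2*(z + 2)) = 1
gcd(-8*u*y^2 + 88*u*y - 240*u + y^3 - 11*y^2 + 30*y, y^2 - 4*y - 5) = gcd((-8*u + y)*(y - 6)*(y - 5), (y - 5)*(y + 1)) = y - 5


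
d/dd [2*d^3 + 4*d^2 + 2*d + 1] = 6*d^2 + 8*d + 2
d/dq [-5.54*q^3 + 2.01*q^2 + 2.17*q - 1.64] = -16.62*q^2 + 4.02*q + 2.17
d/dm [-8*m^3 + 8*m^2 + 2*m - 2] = -24*m^2 + 16*m + 2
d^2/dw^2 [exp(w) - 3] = exp(w)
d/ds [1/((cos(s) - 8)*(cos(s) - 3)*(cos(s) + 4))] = (3*cos(s)^2 - 14*cos(s) - 20)*sin(s)/((cos(s) - 8)^2*(cos(s) - 3)^2*(cos(s) + 4)^2)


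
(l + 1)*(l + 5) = l^2 + 6*l + 5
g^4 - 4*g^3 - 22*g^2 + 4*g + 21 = (g - 7)*(g - 1)*(g + 1)*(g + 3)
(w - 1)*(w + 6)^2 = w^3 + 11*w^2 + 24*w - 36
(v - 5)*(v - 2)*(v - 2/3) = v^3 - 23*v^2/3 + 44*v/3 - 20/3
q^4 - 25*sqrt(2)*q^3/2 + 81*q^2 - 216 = (q - 6*sqrt(2))^2*(q - 3*sqrt(2)/2)*(q + sqrt(2))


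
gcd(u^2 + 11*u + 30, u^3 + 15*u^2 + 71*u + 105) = u + 5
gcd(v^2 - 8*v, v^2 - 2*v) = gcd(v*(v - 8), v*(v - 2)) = v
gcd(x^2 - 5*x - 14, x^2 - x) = 1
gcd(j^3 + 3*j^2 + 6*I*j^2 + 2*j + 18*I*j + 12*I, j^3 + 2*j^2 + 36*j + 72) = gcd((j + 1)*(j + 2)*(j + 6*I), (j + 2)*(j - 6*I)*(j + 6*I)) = j^2 + j*(2 + 6*I) + 12*I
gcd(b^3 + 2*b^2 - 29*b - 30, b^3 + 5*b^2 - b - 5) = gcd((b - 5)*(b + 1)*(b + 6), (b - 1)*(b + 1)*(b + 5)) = b + 1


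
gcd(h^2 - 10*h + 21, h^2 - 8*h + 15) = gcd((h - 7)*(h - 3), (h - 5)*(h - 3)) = h - 3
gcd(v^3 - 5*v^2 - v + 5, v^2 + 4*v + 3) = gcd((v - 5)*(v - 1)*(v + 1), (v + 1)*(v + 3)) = v + 1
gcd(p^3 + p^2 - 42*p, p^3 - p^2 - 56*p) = p^2 + 7*p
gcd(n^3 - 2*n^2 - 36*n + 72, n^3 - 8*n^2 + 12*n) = n^2 - 8*n + 12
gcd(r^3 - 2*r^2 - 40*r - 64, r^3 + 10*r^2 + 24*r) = r + 4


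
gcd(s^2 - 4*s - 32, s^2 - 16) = s + 4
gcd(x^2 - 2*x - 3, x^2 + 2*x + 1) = x + 1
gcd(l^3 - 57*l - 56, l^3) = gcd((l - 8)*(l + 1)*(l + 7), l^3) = 1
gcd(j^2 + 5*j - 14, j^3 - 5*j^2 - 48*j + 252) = j + 7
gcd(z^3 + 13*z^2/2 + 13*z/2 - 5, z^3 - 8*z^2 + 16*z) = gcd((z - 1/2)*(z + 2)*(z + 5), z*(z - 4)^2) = 1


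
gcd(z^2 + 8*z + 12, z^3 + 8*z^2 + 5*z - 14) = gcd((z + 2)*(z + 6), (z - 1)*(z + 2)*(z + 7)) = z + 2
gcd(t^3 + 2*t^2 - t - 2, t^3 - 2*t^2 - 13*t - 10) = t^2 + 3*t + 2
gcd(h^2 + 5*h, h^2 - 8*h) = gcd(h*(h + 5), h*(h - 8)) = h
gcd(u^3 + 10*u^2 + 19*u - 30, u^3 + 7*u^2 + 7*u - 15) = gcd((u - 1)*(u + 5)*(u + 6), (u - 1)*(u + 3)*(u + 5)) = u^2 + 4*u - 5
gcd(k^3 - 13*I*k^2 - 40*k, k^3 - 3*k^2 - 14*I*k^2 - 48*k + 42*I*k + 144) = k - 8*I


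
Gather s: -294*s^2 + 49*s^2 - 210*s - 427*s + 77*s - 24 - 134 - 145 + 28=-245*s^2 - 560*s - 275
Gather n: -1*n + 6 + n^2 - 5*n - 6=n^2 - 6*n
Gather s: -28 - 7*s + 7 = -7*s - 21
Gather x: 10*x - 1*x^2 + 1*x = -x^2 + 11*x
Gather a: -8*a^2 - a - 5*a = -8*a^2 - 6*a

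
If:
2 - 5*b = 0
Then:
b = 2/5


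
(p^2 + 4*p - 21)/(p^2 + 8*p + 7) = (p - 3)/(p + 1)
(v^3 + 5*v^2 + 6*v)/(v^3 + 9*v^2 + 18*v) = (v + 2)/(v + 6)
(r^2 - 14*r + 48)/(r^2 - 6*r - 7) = (-r^2 + 14*r - 48)/(-r^2 + 6*r + 7)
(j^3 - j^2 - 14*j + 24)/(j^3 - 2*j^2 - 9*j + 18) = (j + 4)/(j + 3)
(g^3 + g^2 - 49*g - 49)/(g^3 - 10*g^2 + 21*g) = (g^2 + 8*g + 7)/(g*(g - 3))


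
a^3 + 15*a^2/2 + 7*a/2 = a*(a + 1/2)*(a + 7)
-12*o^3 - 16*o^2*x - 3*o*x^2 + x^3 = (-6*o + x)*(o + x)*(2*o + x)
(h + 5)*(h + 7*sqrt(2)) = h^2 + 5*h + 7*sqrt(2)*h + 35*sqrt(2)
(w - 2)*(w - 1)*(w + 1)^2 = w^4 - w^3 - 3*w^2 + w + 2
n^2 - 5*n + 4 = (n - 4)*(n - 1)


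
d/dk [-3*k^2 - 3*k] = -6*k - 3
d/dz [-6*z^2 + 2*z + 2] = 2 - 12*z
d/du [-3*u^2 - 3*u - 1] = -6*u - 3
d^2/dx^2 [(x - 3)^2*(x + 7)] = 6*x + 2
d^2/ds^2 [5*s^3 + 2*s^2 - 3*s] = 30*s + 4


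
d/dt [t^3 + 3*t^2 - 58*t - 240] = 3*t^2 + 6*t - 58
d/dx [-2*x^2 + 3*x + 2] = 3 - 4*x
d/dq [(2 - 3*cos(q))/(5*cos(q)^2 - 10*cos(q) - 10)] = (-3*cos(q)^2 + 4*cos(q) - 10)*sin(q)/(5*(sin(q)^2 + 2*cos(q) + 1)^2)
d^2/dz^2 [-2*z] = 0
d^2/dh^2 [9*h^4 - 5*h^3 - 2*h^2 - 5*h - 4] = 108*h^2 - 30*h - 4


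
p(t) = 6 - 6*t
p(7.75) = -40.50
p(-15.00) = 96.00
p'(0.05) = -6.00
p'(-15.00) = -6.00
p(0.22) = 4.68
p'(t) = -6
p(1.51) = -3.06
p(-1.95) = 17.70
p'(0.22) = -6.00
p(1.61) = -3.66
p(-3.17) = 25.02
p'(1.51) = -6.00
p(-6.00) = 42.00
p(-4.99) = 35.94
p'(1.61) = -6.00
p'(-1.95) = -6.00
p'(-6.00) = -6.00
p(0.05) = 5.70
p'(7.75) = -6.00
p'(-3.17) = -6.00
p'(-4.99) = -6.00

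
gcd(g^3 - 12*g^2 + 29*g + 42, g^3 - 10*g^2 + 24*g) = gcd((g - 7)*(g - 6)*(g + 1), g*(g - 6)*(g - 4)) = g - 6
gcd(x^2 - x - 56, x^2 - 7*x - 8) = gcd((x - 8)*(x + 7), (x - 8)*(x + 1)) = x - 8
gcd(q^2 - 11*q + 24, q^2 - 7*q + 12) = q - 3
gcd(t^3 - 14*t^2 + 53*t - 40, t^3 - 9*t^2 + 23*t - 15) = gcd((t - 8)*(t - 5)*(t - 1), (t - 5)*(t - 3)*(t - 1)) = t^2 - 6*t + 5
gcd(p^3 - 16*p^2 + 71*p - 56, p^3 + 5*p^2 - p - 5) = p - 1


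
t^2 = t^2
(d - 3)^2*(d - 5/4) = d^3 - 29*d^2/4 + 33*d/2 - 45/4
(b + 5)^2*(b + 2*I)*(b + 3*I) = b^4 + 10*b^3 + 5*I*b^3 + 19*b^2 + 50*I*b^2 - 60*b + 125*I*b - 150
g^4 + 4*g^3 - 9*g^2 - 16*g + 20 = (g - 2)*(g - 1)*(g + 2)*(g + 5)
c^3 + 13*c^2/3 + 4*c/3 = c*(c + 1/3)*(c + 4)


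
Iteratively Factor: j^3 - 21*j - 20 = (j + 4)*(j^2 - 4*j - 5) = (j - 5)*(j + 4)*(j + 1)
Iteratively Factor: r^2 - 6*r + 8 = (r - 4)*(r - 2)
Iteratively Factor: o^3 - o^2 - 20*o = (o)*(o^2 - o - 20) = o*(o - 5)*(o + 4)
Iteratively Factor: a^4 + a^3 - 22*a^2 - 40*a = (a + 2)*(a^3 - a^2 - 20*a) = (a - 5)*(a + 2)*(a^2 + 4*a) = a*(a - 5)*(a + 2)*(a + 4)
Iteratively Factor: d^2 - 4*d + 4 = (d - 2)*(d - 2)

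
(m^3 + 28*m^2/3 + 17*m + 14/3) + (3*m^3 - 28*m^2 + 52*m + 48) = 4*m^3 - 56*m^2/3 + 69*m + 158/3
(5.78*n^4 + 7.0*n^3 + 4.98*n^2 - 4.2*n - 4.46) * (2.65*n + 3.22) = 15.317*n^5 + 37.1616*n^4 + 35.737*n^3 + 4.9056*n^2 - 25.343*n - 14.3612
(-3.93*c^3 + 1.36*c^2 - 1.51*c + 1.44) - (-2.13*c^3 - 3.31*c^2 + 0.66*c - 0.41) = -1.8*c^3 + 4.67*c^2 - 2.17*c + 1.85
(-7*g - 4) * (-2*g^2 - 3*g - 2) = 14*g^3 + 29*g^2 + 26*g + 8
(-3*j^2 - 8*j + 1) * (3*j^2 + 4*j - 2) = -9*j^4 - 36*j^3 - 23*j^2 + 20*j - 2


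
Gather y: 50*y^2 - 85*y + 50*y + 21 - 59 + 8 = 50*y^2 - 35*y - 30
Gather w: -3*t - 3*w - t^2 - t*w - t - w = -t^2 - 4*t + w*(-t - 4)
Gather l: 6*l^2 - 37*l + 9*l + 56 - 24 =6*l^2 - 28*l + 32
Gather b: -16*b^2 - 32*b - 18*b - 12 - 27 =-16*b^2 - 50*b - 39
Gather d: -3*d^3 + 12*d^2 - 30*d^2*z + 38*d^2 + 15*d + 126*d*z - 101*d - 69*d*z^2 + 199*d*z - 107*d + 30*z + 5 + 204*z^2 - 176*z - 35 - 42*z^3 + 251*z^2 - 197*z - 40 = -3*d^3 + d^2*(50 - 30*z) + d*(-69*z^2 + 325*z - 193) - 42*z^3 + 455*z^2 - 343*z - 70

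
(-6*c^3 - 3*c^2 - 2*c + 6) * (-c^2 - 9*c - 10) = 6*c^5 + 57*c^4 + 89*c^3 + 42*c^2 - 34*c - 60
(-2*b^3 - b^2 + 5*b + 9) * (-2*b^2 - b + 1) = 4*b^5 + 4*b^4 - 11*b^3 - 24*b^2 - 4*b + 9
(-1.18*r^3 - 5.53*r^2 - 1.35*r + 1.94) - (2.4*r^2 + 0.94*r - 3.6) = -1.18*r^3 - 7.93*r^2 - 2.29*r + 5.54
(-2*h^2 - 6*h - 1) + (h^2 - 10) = -h^2 - 6*h - 11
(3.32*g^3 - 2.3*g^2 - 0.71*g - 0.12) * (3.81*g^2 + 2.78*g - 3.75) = 12.6492*g^5 + 0.4666*g^4 - 21.5491*g^3 + 6.194*g^2 + 2.3289*g + 0.45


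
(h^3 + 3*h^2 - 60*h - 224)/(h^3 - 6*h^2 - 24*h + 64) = (h + 7)/(h - 2)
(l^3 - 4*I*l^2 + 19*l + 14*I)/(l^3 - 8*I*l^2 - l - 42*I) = (l + I)/(l - 3*I)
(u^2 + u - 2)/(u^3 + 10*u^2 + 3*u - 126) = (u^2 + u - 2)/(u^3 + 10*u^2 + 3*u - 126)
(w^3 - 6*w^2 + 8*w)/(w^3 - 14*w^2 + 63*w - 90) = w*(w^2 - 6*w + 8)/(w^3 - 14*w^2 + 63*w - 90)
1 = 1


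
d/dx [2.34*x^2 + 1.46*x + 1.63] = 4.68*x + 1.46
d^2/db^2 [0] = 0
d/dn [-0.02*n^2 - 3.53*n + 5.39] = -0.04*n - 3.53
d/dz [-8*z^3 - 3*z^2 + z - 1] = -24*z^2 - 6*z + 1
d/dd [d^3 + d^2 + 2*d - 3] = 3*d^2 + 2*d + 2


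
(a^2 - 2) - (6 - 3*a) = a^2 + 3*a - 8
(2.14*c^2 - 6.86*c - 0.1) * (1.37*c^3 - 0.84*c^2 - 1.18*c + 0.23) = 2.9318*c^5 - 11.1958*c^4 + 3.1002*c^3 + 8.671*c^2 - 1.4598*c - 0.023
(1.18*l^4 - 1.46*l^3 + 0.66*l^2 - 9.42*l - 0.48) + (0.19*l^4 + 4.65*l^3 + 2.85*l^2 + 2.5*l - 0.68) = 1.37*l^4 + 3.19*l^3 + 3.51*l^2 - 6.92*l - 1.16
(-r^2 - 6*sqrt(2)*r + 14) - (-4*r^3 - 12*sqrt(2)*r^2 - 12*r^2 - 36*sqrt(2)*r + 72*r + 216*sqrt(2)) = 4*r^3 + 11*r^2 + 12*sqrt(2)*r^2 - 72*r + 30*sqrt(2)*r - 216*sqrt(2) + 14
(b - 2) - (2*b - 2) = -b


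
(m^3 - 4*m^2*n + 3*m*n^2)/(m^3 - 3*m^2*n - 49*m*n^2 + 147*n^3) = m*(m - n)/(m^2 - 49*n^2)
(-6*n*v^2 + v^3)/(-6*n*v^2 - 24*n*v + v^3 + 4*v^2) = v/(v + 4)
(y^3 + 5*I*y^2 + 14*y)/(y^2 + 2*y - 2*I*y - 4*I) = y*(y + 7*I)/(y + 2)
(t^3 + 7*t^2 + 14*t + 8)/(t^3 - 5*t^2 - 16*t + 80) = (t^2 + 3*t + 2)/(t^2 - 9*t + 20)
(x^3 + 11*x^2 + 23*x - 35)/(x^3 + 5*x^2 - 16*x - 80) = (x^2 + 6*x - 7)/(x^2 - 16)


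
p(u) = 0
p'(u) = 0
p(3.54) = 0.00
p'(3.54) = 0.00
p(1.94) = 0.00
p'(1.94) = 0.00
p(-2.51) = 0.00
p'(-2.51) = 0.00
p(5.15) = 0.00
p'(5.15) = 0.00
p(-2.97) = 0.00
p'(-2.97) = 0.00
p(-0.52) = 0.00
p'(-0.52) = 0.00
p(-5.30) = 0.00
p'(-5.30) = 0.00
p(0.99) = 0.00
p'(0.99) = 0.00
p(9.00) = 0.00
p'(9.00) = 0.00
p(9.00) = 0.00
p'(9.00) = 0.00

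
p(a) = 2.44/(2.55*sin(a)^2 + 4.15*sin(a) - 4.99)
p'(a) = 2.44*(-5.1*sin(a)*cos(a) - 4.15*cos(a))/(2.55*sin(a)^2 + 4.15*sin(a) - 4.99)^2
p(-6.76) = -0.38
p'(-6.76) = -0.10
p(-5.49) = -3.31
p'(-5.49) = -24.47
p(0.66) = -1.64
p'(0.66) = -6.34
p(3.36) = -0.42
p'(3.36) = 0.22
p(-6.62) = -0.40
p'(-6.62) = -0.15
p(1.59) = 1.43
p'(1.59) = 0.15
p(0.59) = -1.29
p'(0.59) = -3.96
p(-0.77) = -0.37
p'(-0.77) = -0.02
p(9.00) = -0.86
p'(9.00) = 1.72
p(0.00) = -0.49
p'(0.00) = -0.41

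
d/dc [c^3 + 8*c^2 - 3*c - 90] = 3*c^2 + 16*c - 3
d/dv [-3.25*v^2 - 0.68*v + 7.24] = -6.5*v - 0.68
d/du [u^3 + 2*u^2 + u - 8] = 3*u^2 + 4*u + 1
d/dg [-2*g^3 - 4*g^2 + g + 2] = -6*g^2 - 8*g + 1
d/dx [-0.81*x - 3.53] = -0.810000000000000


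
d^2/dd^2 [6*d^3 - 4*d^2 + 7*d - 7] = 36*d - 8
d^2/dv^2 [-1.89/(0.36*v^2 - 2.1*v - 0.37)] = (-0.489888*v^2 + 2.85768*v + 1.89*(0.72*v - 2.1)*(1.44*v - 4.2) + 0.503496)/(-0.36*v^2 + 2.1*v + 0.37)^3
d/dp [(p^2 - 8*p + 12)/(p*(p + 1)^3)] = (-2*p^3 + 25*p^2 - 48*p - 12)/(p^2*(p^4 + 4*p^3 + 6*p^2 + 4*p + 1))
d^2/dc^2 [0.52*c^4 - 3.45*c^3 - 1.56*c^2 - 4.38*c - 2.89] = 6.24*c^2 - 20.7*c - 3.12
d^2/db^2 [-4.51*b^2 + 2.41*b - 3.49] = -9.02000000000000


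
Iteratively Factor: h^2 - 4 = (h - 2)*(h + 2)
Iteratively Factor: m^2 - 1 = (m - 1)*(m + 1)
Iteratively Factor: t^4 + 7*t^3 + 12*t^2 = (t + 4)*(t^3 + 3*t^2) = t*(t + 4)*(t^2 + 3*t) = t^2*(t + 4)*(t + 3)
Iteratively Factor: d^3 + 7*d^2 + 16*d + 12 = (d + 3)*(d^2 + 4*d + 4) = (d + 2)*(d + 3)*(d + 2)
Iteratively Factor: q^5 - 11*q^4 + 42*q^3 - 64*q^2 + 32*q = (q - 2)*(q^4 - 9*q^3 + 24*q^2 - 16*q) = (q - 4)*(q - 2)*(q^3 - 5*q^2 + 4*q) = q*(q - 4)*(q - 2)*(q^2 - 5*q + 4) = q*(q - 4)^2*(q - 2)*(q - 1)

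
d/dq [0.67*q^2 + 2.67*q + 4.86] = 1.34*q + 2.67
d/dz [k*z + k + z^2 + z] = k + 2*z + 1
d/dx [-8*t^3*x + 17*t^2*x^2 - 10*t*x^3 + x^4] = -8*t^3 + 34*t^2*x - 30*t*x^2 + 4*x^3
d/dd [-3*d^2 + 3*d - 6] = 3 - 6*d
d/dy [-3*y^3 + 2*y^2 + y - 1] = -9*y^2 + 4*y + 1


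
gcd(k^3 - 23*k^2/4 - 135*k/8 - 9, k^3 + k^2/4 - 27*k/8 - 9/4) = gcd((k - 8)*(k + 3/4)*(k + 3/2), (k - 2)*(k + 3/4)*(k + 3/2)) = k^2 + 9*k/4 + 9/8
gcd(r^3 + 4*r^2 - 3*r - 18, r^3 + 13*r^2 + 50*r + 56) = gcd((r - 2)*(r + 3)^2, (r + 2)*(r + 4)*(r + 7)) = 1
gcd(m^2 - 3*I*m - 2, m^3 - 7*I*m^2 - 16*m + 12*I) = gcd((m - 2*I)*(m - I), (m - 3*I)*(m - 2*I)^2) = m - 2*I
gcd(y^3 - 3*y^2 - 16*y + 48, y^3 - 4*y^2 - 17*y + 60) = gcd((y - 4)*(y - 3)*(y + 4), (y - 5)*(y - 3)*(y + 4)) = y^2 + y - 12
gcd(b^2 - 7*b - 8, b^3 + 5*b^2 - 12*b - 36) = 1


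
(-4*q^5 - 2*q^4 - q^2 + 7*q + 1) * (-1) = 4*q^5 + 2*q^4 + q^2 - 7*q - 1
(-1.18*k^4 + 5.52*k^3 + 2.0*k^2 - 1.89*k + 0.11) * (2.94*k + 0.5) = -3.4692*k^5 + 15.6388*k^4 + 8.64*k^3 - 4.5566*k^2 - 0.6216*k + 0.055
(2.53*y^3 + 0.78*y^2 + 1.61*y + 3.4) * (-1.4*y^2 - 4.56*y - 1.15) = -3.542*y^5 - 12.6288*y^4 - 8.7203*y^3 - 12.9986*y^2 - 17.3555*y - 3.91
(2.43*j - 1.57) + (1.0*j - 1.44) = 3.43*j - 3.01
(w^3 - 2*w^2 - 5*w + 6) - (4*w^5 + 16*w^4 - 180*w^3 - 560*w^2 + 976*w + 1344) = -4*w^5 - 16*w^4 + 181*w^3 + 558*w^2 - 981*w - 1338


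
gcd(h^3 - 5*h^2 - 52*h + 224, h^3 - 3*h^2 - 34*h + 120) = h - 4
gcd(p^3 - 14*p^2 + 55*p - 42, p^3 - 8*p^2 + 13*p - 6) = p^2 - 7*p + 6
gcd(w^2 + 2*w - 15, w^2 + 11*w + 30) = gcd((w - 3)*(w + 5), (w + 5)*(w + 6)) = w + 5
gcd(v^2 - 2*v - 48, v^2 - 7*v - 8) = v - 8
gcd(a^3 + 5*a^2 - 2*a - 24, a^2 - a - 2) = a - 2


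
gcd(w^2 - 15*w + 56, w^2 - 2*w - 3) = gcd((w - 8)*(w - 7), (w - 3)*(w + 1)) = 1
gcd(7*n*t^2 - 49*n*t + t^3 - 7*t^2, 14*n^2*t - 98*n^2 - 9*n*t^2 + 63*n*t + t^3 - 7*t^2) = t - 7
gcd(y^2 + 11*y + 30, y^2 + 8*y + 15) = y + 5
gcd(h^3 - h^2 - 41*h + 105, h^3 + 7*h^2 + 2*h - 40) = 1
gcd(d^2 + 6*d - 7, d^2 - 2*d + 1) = d - 1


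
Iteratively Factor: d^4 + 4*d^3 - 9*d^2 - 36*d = (d - 3)*(d^3 + 7*d^2 + 12*d) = (d - 3)*(d + 3)*(d^2 + 4*d) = (d - 3)*(d + 3)*(d + 4)*(d)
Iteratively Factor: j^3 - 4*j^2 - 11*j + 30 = (j - 2)*(j^2 - 2*j - 15) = (j - 5)*(j - 2)*(j + 3)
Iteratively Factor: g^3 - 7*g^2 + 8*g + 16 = (g + 1)*(g^2 - 8*g + 16) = (g - 4)*(g + 1)*(g - 4)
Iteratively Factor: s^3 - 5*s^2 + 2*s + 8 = (s + 1)*(s^2 - 6*s + 8) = (s - 4)*(s + 1)*(s - 2)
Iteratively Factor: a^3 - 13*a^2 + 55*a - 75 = (a - 3)*(a^2 - 10*a + 25) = (a - 5)*(a - 3)*(a - 5)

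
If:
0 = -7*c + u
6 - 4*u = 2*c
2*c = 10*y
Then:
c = 1/5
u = 7/5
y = 1/25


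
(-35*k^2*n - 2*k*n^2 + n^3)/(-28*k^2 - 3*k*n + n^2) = n*(5*k + n)/(4*k + n)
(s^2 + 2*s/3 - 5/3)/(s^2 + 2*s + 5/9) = 3*(s - 1)/(3*s + 1)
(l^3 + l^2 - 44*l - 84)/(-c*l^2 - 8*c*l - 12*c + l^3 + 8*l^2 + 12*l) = (7 - l)/(c - l)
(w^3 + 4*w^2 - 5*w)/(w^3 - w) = (w + 5)/(w + 1)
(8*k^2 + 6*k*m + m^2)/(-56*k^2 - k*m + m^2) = (-8*k^2 - 6*k*m - m^2)/(56*k^2 + k*m - m^2)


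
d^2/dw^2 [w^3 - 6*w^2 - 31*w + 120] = 6*w - 12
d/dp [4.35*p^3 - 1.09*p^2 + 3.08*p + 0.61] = 13.05*p^2 - 2.18*p + 3.08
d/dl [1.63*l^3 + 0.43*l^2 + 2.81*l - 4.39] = 4.89*l^2 + 0.86*l + 2.81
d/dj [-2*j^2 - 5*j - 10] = -4*j - 5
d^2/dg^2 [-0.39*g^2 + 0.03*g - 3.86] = -0.780000000000000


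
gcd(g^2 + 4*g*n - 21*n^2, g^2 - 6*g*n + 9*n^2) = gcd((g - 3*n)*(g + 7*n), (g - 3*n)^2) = g - 3*n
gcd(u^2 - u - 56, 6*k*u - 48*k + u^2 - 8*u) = u - 8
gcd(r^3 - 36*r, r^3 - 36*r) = r^3 - 36*r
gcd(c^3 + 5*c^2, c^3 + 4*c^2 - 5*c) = c^2 + 5*c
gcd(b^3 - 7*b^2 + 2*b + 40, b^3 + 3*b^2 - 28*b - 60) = b^2 - 3*b - 10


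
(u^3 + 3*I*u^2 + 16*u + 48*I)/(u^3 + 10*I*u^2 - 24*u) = (u^2 - I*u + 12)/(u*(u + 6*I))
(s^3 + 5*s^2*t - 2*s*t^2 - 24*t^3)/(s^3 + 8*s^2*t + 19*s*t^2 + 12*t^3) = (s - 2*t)/(s + t)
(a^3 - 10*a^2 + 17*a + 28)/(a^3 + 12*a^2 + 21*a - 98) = (a^3 - 10*a^2 + 17*a + 28)/(a^3 + 12*a^2 + 21*a - 98)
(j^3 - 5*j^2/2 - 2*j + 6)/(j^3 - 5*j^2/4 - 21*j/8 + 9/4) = 4*(j - 2)/(4*j - 3)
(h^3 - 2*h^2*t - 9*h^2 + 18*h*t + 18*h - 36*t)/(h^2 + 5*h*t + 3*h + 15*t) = (h^3 - 2*h^2*t - 9*h^2 + 18*h*t + 18*h - 36*t)/(h^2 + 5*h*t + 3*h + 15*t)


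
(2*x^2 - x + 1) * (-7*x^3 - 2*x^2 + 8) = -14*x^5 + 3*x^4 - 5*x^3 + 14*x^2 - 8*x + 8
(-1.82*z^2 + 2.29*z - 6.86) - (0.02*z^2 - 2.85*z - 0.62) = -1.84*z^2 + 5.14*z - 6.24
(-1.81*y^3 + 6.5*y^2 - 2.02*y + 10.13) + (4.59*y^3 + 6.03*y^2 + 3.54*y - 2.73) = 2.78*y^3 + 12.53*y^2 + 1.52*y + 7.4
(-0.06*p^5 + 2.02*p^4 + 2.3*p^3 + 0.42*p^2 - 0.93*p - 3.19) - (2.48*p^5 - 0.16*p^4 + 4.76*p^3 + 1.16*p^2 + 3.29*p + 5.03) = -2.54*p^5 + 2.18*p^4 - 2.46*p^3 - 0.74*p^2 - 4.22*p - 8.22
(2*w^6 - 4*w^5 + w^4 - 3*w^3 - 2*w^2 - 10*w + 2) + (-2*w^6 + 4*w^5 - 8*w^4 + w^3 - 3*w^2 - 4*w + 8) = -7*w^4 - 2*w^3 - 5*w^2 - 14*w + 10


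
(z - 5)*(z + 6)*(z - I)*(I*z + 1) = I*z^4 + 2*z^3 + I*z^3 + 2*z^2 - 31*I*z^2 - 60*z - I*z + 30*I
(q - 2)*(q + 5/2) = q^2 + q/2 - 5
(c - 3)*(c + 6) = c^2 + 3*c - 18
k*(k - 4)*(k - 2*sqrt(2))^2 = k^4 - 4*sqrt(2)*k^3 - 4*k^3 + 8*k^2 + 16*sqrt(2)*k^2 - 32*k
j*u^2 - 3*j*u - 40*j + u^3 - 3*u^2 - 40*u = (j + u)*(u - 8)*(u + 5)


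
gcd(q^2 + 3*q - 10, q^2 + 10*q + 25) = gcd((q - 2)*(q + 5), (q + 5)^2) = q + 5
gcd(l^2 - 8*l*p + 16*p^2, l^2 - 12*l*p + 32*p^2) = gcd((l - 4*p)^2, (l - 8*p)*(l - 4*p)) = -l + 4*p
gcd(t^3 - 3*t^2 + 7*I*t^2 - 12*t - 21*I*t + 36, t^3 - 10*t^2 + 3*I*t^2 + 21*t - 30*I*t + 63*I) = t^2 + t*(-3 + 3*I) - 9*I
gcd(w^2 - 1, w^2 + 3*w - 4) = w - 1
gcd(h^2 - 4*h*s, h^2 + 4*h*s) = h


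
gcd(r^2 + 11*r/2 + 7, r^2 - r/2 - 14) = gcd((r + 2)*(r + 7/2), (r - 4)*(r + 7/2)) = r + 7/2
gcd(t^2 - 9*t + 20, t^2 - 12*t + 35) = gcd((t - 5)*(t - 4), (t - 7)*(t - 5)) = t - 5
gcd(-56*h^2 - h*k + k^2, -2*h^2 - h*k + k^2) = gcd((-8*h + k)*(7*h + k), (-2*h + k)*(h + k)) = 1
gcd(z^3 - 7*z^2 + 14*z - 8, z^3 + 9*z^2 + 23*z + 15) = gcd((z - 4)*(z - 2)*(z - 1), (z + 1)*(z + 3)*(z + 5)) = 1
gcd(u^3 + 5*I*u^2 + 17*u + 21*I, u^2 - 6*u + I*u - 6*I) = u + I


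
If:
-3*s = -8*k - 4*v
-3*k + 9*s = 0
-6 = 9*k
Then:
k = -2/3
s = -2/9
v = 7/6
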